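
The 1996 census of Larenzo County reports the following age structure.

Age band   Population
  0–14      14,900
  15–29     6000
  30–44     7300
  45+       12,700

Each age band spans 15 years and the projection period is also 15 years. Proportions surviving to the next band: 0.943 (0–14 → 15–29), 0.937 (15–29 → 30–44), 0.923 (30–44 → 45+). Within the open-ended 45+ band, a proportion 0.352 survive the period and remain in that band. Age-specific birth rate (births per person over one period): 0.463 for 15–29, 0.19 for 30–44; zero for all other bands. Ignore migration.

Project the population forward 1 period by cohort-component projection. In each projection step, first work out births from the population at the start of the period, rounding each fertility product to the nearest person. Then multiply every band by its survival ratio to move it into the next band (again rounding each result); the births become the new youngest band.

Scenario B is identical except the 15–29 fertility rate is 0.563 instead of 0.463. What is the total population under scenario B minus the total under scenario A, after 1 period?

600

[period 1]
Births: 6000 * 0.463 = 2778  |  7300 * 0.19 = 1387 ⇒ total 4165
15–29: 14900 * 0.943 = 14051
30–44: 6000 * 0.937 = 5622
45+: 7300 * 0.923 + 12700 * 0.352 = 6738 + 4470 = 11208
Giving 4165 / 14051 / 5622 / 11208.
Scenario A total after 1 period: 35046
Scenario B projection —
[period 1]
Births: 6000 * 0.563 = 3378  |  7300 * 0.19 = 1387 ⇒ total 4765
15–29: 14900 * 0.943 = 14051
30–44: 6000 * 0.937 = 5622
45+: 7300 * 0.923 + 12700 * 0.352 = 6738 + 4470 = 11208
Giving 4765 / 14051 / 5622 / 11208.
Scenario B total after 1 period: 35646
Difference B − A = 35646 − 35046 = 600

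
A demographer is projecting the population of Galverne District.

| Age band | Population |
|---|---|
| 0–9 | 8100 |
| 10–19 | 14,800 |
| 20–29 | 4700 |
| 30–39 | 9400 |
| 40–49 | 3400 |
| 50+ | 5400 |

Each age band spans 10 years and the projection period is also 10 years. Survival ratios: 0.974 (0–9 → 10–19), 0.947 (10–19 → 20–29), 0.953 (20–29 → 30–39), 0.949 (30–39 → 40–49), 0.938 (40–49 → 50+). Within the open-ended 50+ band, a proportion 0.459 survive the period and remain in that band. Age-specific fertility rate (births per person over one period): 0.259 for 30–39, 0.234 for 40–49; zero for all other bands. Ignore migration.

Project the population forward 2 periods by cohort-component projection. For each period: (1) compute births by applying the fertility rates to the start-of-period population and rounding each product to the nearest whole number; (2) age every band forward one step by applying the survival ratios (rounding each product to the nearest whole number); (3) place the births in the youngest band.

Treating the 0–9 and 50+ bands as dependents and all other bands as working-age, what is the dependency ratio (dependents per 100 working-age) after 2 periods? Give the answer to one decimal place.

Period 1.
Births: 9400 * 0.259 = 2435  |  3400 * 0.234 = 796 ⇒ total 3231
10–19: 8100 * 0.974 = 7889
20–29: 14800 * 0.947 = 14016
30–39: 4700 * 0.953 = 4479
40–49: 9400 * 0.949 = 8921
50+: 3400 * 0.938 + 5400 * 0.459 = 3189 + 2479 = 5668
Giving 3231 / 7889 / 14016 / 4479 / 8921 / 5668.
Period 2.
Births: 4479 * 0.259 = 1160  |  8921 * 0.234 = 2088 ⇒ total 3248
10–19: 3231 * 0.974 = 3147
20–29: 7889 * 0.947 = 7471
30–39: 14016 * 0.953 = 13357
40–49: 4479 * 0.949 = 4251
50+: 8921 * 0.938 + 5668 * 0.459 = 8368 + 2602 = 10970
Giving 3248 / 3147 / 7471 / 13357 / 4251 / 10970.
Dependents (band 0–9 + band 50+) = 3248 + 10970 = 14218; working-age = 28226; ratio = 14218/28226 × 100 = 50.4

50.4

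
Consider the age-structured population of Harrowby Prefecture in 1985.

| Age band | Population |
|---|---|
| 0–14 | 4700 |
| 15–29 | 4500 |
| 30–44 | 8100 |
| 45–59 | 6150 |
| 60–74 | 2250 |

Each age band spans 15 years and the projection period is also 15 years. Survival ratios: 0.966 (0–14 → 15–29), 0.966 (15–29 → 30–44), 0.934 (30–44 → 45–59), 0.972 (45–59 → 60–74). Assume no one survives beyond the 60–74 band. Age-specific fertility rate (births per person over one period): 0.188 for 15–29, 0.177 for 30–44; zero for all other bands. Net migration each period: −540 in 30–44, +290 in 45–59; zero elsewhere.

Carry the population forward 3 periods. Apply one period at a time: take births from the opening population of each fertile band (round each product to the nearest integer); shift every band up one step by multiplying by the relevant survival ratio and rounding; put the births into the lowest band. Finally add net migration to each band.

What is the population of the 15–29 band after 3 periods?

Period 1.
Births: 4500 × 0.188 = 846 ; 8100 × 0.177 = 1434 ⇒ total 2280
15–29: 4700 × 0.966 = 4540
30–44: 4500 × 0.966 = 4347
45–59: 8100 × 0.934 = 7565
60–74: 6150 × 0.972 = 5978
Net migration: 30–44 − 540 → 3807; 45–59 + 290 → 7855
End of period: [2280, 4540, 3807, 7855, 5978]
Period 2.
Births: 4540 × 0.188 = 854 ; 3807 × 0.177 = 674 ⇒ total 1528
15–29: 2280 × 0.966 = 2202
30–44: 4540 × 0.966 = 4386
45–59: 3807 × 0.934 = 3556
60–74: 7855 × 0.972 = 7635
Net migration: 30–44 − 540 → 3846; 45–59 + 290 → 3846
End of period: [1528, 2202, 3846, 3846, 7635]
Period 3.
Births: 2202 × 0.188 = 414 ; 3846 × 0.177 = 681 ⇒ total 1095
15–29: 1528 × 0.966 = 1476
30–44: 2202 × 0.966 = 2127
45–59: 3846 × 0.934 = 3592
60–74: 3846 × 0.972 = 3738
Net migration: 30–44 − 540 → 1587; 45–59 + 290 → 3882
End of period: [1095, 1476, 1587, 3882, 3738]

1476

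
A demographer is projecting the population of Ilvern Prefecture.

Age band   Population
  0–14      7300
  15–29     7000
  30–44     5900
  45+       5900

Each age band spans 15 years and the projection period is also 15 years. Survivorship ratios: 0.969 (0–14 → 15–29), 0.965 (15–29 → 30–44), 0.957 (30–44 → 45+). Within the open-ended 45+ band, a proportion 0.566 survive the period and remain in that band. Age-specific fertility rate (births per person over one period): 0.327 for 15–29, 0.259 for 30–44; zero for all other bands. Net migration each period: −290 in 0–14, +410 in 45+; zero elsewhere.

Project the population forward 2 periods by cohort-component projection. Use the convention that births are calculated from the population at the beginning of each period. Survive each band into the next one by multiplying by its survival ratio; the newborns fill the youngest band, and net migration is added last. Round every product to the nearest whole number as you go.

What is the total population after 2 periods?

26210

[period 1]
Births: 7000 × 0.327 = 2289 ; 5900 × 0.259 = 1528 → 3817
15–29: 7300 × 0.969 = 7074
30–44: 7000 × 0.965 = 6755
45+: 5900 × 0.957 + 5900 × 0.566 = 5646 + 3339 = 8985
Net migration: 0–14 − 290 → 3527; 45+ + 410 → 9395
→ [3527, 7074, 6755, 9395]
[period 2]
Births: 7074 × 0.327 = 2313 ; 6755 × 0.259 = 1750 → 4063
15–29: 3527 × 0.969 = 3418
30–44: 7074 × 0.965 = 6826
45+: 6755 × 0.957 + 9395 × 0.566 = 6465 + 5318 = 11783
Net migration: 0–14 − 290 → 3773; 45+ + 410 → 12193
→ [3773, 3418, 6826, 12193]
Total after period 2: 3773 + 3418 + 6826 + 12193 = 26210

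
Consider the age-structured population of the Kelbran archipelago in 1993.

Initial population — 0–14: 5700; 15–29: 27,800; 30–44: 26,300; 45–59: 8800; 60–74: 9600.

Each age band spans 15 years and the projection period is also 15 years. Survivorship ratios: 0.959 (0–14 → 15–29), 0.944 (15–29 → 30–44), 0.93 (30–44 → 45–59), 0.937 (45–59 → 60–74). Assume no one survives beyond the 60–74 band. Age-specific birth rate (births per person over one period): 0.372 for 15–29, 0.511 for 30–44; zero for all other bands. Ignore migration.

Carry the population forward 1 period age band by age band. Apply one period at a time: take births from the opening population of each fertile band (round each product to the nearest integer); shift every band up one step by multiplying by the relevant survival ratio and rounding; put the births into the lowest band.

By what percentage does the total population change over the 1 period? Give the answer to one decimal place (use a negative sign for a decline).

Let band 1 be 0–14 through band 5 = 60–74.
— Period 1 —
Births: 27800 × 0.372 = 10342 ; 26300 × 0.511 = 13439 → total 23781
Band 2: 5700 × 0.959 = 5466
Band 3: 27800 × 0.944 = 26243
Band 4: 26300 × 0.93 = 24459
Band 5: 8800 × 0.937 = 8246
End of period: [23781, 5466, 26243, 24459, 8246]
Total: 78200 → 88195; change = 9995; percentage change = 12.8%

12.8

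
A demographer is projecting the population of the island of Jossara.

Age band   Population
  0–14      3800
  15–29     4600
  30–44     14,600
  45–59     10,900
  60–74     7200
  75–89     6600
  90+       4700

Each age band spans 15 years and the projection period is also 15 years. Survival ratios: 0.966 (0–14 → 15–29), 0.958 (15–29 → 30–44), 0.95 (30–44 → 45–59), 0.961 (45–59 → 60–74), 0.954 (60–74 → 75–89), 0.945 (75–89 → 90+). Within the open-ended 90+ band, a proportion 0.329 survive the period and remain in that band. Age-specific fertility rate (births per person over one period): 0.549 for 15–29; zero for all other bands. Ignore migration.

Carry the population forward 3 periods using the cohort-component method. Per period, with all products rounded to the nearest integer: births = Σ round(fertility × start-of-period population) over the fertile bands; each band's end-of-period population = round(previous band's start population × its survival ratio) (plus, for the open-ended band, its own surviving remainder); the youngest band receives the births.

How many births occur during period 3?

1339

Numbering the bands 1..7 from youngest to oldest:
Period 1.
Births: 4600 * 0.549 = 2525
Band 2: 3800 * 0.966 = 3671
Band 3: 4600 * 0.958 = 4407
Band 4: 14600 * 0.95 = 13870
Band 5: 10900 * 0.961 = 10475
Band 6: 7200 * 0.954 = 6869
Band 7: 6600 * 0.945 + 4700 * 0.329 = 6237 + 1546 = 7783
End of period: [2525, 3671, 4407, 13870, 10475, 6869, 7783]
Period 2.
Births: 3671 * 0.549 = 2015
Band 2: 2525 * 0.966 = 2439
Band 3: 3671 * 0.958 = 3517
Band 4: 4407 * 0.95 = 4187
Band 5: 13870 * 0.961 = 13329
Band 6: 10475 * 0.954 = 9993
Band 7: 6869 * 0.945 + 7783 * 0.329 = 6491 + 2561 = 9052
End of period: [2015, 2439, 3517, 4187, 13329, 9993, 9052]
Period 3.
Births: 2439 * 0.549 = 1339
Band 2: 2015 * 0.966 = 1946
Band 3: 2439 * 0.958 = 2337
Band 4: 3517 * 0.95 = 3341
Band 5: 4187 * 0.961 = 4024
Band 6: 13329 * 0.954 = 12716
Band 7: 9993 * 0.945 + 9052 * 0.329 = 9443 + 2978 = 12421
End of period: [1339, 1946, 2337, 3341, 4024, 12716, 12421]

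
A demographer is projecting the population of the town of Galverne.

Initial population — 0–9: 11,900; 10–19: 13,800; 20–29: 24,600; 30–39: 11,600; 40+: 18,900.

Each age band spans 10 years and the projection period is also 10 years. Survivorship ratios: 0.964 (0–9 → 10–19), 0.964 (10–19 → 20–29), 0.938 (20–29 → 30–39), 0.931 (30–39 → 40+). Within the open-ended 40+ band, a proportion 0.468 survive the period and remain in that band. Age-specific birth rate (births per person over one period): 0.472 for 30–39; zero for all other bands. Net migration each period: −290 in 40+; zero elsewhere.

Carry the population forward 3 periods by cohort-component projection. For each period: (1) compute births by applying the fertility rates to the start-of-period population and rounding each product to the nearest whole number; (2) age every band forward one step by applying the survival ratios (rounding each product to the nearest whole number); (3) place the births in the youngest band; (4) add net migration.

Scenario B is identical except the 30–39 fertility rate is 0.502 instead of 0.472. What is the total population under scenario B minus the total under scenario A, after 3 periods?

Period 1.
Births: 11600 × 0.472 = 5475
10–19: 11900 × 0.964 = 11472
20–29: 13800 × 0.964 = 13303
30–39: 24600 × 0.938 = 23075
40+: 11600 × 0.931 + 18900 × 0.468 = 10800 + 8845 = 19645
Net migration: 40+ − 290 → 19355
End of period: [5475, 11472, 13303, 23075, 19355]
Period 2.
Births: 23075 × 0.472 = 10891
10–19: 5475 × 0.964 = 5278
20–29: 11472 × 0.964 = 11059
30–39: 13303 × 0.938 = 12478
40+: 23075 × 0.931 + 19355 × 0.468 = 21483 + 9058 = 30541
Net migration: 40+ − 290 → 30251
End of period: [10891, 5278, 11059, 12478, 30251]
Period 3.
Births: 12478 × 0.472 = 5890
10–19: 10891 × 0.964 = 10499
20–29: 5278 × 0.964 = 5088
30–39: 11059 × 0.938 = 10373
40+: 12478 × 0.931 + 30251 × 0.468 = 11617 + 14157 = 25774
Net migration: 40+ − 290 → 25484
End of period: [5890, 10499, 5088, 10373, 25484]
Scenario A total after 3 periods: 57334
Scenario B projection —
Period 1.
Births: 11600 × 0.502 = 5823
10–19: 11900 × 0.964 = 11472
20–29: 13800 × 0.964 = 13303
30–39: 24600 × 0.938 = 23075
40+: 11600 × 0.931 + 18900 × 0.468 = 10800 + 8845 = 19645
Net migration: 40+ − 290 → 19355
End of period: [5823, 11472, 13303, 23075, 19355]
Period 2.
Births: 23075 × 0.502 = 11584
10–19: 5823 × 0.964 = 5613
20–29: 11472 × 0.964 = 11059
30–39: 13303 × 0.938 = 12478
40+: 23075 × 0.931 + 19355 × 0.468 = 21483 + 9058 = 30541
Net migration: 40+ − 290 → 30251
End of period: [11584, 5613, 11059, 12478, 30251]
Period 3.
Births: 12478 × 0.502 = 6264
10–19: 11584 × 0.964 = 11167
20–29: 5613 × 0.964 = 5411
30–39: 11059 × 0.938 = 10373
40+: 12478 × 0.931 + 30251 × 0.468 = 11617 + 14157 = 25774
Net migration: 40+ − 290 → 25484
End of period: [6264, 11167, 5411, 10373, 25484]
Scenario B total after 3 periods: 58699
Difference B − A = 58699 − 57334 = 1365

1365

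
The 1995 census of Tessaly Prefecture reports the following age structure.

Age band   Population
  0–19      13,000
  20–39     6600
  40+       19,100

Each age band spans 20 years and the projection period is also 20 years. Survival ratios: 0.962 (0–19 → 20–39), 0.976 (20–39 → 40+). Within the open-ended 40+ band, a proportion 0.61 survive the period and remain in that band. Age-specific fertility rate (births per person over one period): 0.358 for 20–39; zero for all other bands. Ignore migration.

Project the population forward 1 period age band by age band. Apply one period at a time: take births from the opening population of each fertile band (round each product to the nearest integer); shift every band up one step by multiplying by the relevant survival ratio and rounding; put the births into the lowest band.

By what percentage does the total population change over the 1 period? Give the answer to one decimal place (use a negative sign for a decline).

(Bands numbered youngest = 1 to oldest = 3.)
Period 1.
Births: 6600 × 0.358 = 2363
Band 2: 13000 × 0.962 = 12506
Band 3: 6600 × 0.976 + 19100 × 0.61 = 6442 + 11651 = 18093
Giving 2363 / 12506 / 18093.
Total: 38700 → 32962; change = -5738; percentage change = -14.8%

-14.8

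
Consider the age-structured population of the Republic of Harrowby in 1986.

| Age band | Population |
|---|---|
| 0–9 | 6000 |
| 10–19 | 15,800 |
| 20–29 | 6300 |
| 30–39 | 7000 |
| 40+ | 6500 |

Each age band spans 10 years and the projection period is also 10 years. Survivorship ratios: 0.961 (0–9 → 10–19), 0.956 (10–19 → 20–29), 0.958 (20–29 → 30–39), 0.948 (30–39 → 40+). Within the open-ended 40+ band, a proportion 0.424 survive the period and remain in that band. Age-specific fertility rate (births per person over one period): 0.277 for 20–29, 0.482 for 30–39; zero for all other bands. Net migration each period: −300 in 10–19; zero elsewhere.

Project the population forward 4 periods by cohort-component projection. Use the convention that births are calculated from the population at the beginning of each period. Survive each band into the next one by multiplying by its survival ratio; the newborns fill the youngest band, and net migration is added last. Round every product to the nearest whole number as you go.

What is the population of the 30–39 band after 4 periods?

— Period 1 —
Births: 6300 × 0.277 = 1745, 7000 × 0.482 = 3374 — total 5119
10–19: 6000 × 0.961 = 5766
20–29: 15800 × 0.956 = 15105
30–39: 6300 × 0.958 = 6035
40+: 7000 × 0.948 + 6500 × 0.424 = 6636 + 2756 = 9392
Net migration: 10–19 − 300 → 5466
Giving 5119 / 5466 / 15105 / 6035 / 9392.
— Period 2 —
Births: 15105 × 0.277 = 4184, 6035 × 0.482 = 2909 — total 7093
10–19: 5119 × 0.961 = 4919
20–29: 5466 × 0.956 = 5225
30–39: 15105 × 0.958 = 14471
40+: 6035 × 0.948 + 9392 × 0.424 = 5721 + 3982 = 9703
Net migration: 10–19 − 300 → 4619
Giving 7093 / 4619 / 5225 / 14471 / 9703.
— Period 3 —
Births: 5225 × 0.277 = 1447, 14471 × 0.482 = 6975 — total 8422
10–19: 7093 × 0.961 = 6816
20–29: 4619 × 0.956 = 4416
30–39: 5225 × 0.958 = 5006
40+: 14471 × 0.948 + 9703 × 0.424 = 13719 + 4114 = 17833
Net migration: 10–19 − 300 → 6516
Giving 8422 / 6516 / 4416 / 5006 / 17833.
— Period 4 —
Births: 4416 × 0.277 = 1223, 5006 × 0.482 = 2413 — total 3636
10–19: 8422 × 0.961 = 8094
20–29: 6516 × 0.956 = 6229
30–39: 4416 × 0.958 = 4231
40+: 5006 × 0.948 + 17833 × 0.424 = 4746 + 7561 = 12307
Net migration: 10–19 − 300 → 7794
Giving 3636 / 7794 / 6229 / 4231 / 12307.

4231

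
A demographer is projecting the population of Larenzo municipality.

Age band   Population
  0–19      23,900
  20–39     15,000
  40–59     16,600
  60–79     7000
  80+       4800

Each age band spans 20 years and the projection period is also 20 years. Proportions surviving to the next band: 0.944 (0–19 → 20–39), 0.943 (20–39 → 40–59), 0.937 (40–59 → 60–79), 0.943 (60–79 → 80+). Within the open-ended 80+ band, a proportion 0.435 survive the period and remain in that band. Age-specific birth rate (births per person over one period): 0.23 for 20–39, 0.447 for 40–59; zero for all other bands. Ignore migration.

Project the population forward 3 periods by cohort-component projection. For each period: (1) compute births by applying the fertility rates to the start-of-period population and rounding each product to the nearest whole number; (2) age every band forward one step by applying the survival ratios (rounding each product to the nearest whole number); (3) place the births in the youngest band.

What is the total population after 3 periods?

[period 1]
Births: 15000 × 0.23 = 3450 ; 16600 × 0.447 = 7420 ⇒ total 10870
20–39: 23900 × 0.944 = 22562
40–59: 15000 × 0.943 = 14145
60–79: 16600 × 0.937 = 15554
80+: 7000 × 0.943 + 4800 × 0.435 = 6601 + 2088 = 8689
→ [10870, 22562, 14145, 15554, 8689]
[period 2]
Births: 22562 × 0.23 = 5189 ; 14145 × 0.447 = 6323 ⇒ total 11512
20–39: 10870 × 0.944 = 10261
40–59: 22562 × 0.943 = 21276
60–79: 14145 × 0.937 = 13254
80+: 15554 × 0.943 + 8689 × 0.435 = 14667 + 3780 = 18447
→ [11512, 10261, 21276, 13254, 18447]
[period 3]
Births: 10261 × 0.23 = 2360 ; 21276 × 0.447 = 9510 ⇒ total 11870
20–39: 11512 × 0.944 = 10867
40–59: 10261 × 0.943 = 9676
60–79: 21276 × 0.937 = 19936
80+: 13254 × 0.943 + 18447 × 0.435 = 12499 + 8024 = 20523
→ [11870, 10867, 9676, 19936, 20523]
Total after period 3: 11870 + 10867 + 9676 + 19936 + 20523 = 72872

72872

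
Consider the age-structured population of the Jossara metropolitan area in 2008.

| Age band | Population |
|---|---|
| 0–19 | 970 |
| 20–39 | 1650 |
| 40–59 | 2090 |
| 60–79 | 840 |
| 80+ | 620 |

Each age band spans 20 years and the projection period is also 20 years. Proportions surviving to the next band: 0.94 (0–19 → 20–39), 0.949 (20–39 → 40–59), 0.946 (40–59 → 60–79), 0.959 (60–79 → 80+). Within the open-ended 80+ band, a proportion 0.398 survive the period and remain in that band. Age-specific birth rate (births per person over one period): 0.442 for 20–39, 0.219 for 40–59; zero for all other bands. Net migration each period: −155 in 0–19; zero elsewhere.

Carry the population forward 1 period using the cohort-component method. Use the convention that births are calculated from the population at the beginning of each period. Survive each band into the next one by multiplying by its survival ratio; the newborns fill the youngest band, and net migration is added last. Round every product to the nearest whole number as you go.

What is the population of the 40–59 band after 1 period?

Period 1.
Births: 1650 * 0.442 = 729, 2090 * 0.219 = 458 → total 1187
20–39: 970 * 0.94 = 912
40–59: 1650 * 0.949 = 1566
60–79: 2090 * 0.946 = 1977
80+: 840 * 0.959 + 620 * 0.398 = 806 + 247 = 1053
Net migration: 0–19 − 155 → 1032
→ [1032, 912, 1566, 1977, 1053]

1566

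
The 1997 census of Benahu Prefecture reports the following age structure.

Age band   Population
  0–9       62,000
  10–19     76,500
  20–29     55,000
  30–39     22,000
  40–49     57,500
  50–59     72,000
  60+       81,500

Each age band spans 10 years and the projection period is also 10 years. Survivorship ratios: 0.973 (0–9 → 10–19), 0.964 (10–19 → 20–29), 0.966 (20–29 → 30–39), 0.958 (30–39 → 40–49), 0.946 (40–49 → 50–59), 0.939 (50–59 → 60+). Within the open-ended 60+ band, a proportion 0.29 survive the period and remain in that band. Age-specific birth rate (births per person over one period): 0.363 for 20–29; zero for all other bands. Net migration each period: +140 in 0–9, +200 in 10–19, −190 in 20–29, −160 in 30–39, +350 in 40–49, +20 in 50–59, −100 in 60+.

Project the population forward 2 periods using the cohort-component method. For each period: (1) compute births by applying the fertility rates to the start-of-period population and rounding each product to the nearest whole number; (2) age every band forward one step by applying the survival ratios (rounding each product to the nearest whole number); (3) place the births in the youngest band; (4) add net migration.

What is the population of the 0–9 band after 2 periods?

Period 1.
Births: 55000 × 0.363 = 19965
10–19: 62000 × 0.973 = 60326
20–29: 76500 × 0.964 = 73746
30–39: 55000 × 0.966 = 53130
40–49: 22000 × 0.958 = 21076
50–59: 57500 × 0.946 = 54395
60+: 72000 × 0.939 + 81500 × 0.29 = 67608 + 23635 = 91243
Net migration: 0–9 + 140 → 20105; 10–19 + 200 → 60526; 20–29 − 190 → 73556; 30–39 − 160 → 52970; 40–49 + 350 → 21426; 50–59 + 20 → 54415; 60+ − 100 → 91143
→ [20105, 60526, 73556, 52970, 21426, 54415, 91143]
Period 2.
Births: 73556 × 0.363 = 26701
10–19: 20105 × 0.973 = 19562
20–29: 60526 × 0.964 = 58347
30–39: 73556 × 0.966 = 71055
40–49: 52970 × 0.958 = 50745
50–59: 21426 × 0.946 = 20269
60+: 54415 × 0.939 + 91143 × 0.29 = 51096 + 26431 = 77527
Net migration: 0–9 + 140 → 26841; 10–19 + 200 → 19762; 20–29 − 190 → 58157; 30–39 − 160 → 70895; 40–49 + 350 → 51095; 50–59 + 20 → 20289; 60+ − 100 → 77427
→ [26841, 19762, 58157, 70895, 51095, 20289, 77427]

26841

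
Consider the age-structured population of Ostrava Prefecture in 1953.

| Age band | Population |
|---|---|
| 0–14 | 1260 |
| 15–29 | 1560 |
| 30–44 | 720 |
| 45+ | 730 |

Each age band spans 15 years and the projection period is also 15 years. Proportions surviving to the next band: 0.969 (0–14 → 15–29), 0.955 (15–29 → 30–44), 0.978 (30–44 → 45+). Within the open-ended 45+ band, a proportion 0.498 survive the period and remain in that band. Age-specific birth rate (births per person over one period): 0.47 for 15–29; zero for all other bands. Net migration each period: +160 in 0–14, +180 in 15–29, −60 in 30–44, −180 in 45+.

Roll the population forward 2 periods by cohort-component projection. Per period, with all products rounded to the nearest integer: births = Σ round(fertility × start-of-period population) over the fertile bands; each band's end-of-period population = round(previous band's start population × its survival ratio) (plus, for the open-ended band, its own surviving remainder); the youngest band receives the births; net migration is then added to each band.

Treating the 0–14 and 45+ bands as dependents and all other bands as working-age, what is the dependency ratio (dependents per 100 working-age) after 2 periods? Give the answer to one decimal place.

106.7

Numbering the bands 1..4 from youngest to oldest:
Period 1.
Births: 1560 * 0.47 = 733
Band 2: 1260 * 0.969 = 1221
Band 3: 1560 * 0.955 = 1490
Band 4: 720 * 0.978 + 730 * 0.498 = 704 + 364 = 1068
Net migration: Band 1 + 160 → 893; Band 2 + 180 → 1401; Band 3 − 60 → 1430; Band 4 − 180 → 888
Giving 893 / 1401 / 1430 / 888.
Period 2.
Births: 1401 * 0.47 = 658
Band 2: 893 * 0.969 = 865
Band 3: 1401 * 0.955 = 1338
Band 4: 1430 * 0.978 + 888 * 0.498 = 1399 + 442 = 1841
Net migration: Band 1 + 160 → 818; Band 2 + 180 → 1045; Band 3 − 60 → 1278; Band 4 − 180 → 1661
Giving 818 / 1045 / 1278 / 1661.
Dependents (band 0–14 + band 45+) = 818 + 1661 = 2479; working-age = 2323; ratio = 2479/2323 × 100 = 106.7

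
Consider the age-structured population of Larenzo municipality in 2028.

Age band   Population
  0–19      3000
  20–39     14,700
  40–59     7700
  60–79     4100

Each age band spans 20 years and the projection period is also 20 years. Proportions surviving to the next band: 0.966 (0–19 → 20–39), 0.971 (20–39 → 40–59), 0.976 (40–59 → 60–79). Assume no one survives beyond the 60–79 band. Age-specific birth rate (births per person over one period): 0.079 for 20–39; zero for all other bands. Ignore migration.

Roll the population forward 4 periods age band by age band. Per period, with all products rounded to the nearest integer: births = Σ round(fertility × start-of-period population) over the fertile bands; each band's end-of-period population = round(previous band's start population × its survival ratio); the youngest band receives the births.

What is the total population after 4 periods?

Call the bands 1 to 4, youngest first.
After projecting period 1:
Births: 14700 * 0.079 = 1161
Band 2: 3000 * 0.966 = 2898
Band 3: 14700 * 0.971 = 14274
Band 4: 7700 * 0.976 = 7515
Population now: 0–19=1161, 20–39=2898, 40–59=14274, 60–79=7515
After projecting period 2:
Births: 2898 * 0.079 = 229
Band 2: 1161 * 0.966 = 1122
Band 3: 2898 * 0.971 = 2814
Band 4: 14274 * 0.976 = 13931
Population now: 0–19=229, 20–39=1122, 40–59=2814, 60–79=13931
After projecting period 3:
Births: 1122 * 0.079 = 89
Band 2: 229 * 0.966 = 221
Band 3: 1122 * 0.971 = 1089
Band 4: 2814 * 0.976 = 2746
Population now: 0–19=89, 20–39=221, 40–59=1089, 60–79=2746
After projecting period 4:
Births: 221 * 0.079 = 17
Band 2: 89 * 0.966 = 86
Band 3: 221 * 0.971 = 215
Band 4: 1089 * 0.976 = 1063
Population now: 0–19=17, 20–39=86, 40–59=215, 60–79=1063
Total after period 4: 17 + 86 + 215 + 1063 = 1381

1381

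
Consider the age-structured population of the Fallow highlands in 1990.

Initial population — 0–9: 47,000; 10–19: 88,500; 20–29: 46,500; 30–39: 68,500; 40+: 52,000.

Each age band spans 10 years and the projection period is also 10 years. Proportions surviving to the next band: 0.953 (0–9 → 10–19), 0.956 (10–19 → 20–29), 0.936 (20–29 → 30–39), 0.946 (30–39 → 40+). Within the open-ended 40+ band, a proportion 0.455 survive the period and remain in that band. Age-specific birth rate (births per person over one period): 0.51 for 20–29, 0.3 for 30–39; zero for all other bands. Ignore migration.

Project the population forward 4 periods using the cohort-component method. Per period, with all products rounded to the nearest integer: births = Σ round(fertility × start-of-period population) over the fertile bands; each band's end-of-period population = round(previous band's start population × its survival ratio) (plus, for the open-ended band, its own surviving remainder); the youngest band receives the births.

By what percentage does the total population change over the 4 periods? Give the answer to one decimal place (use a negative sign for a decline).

Period 1.
Births: 46500 × 0.51 = 23715 ; 68500 × 0.3 = 20550 ⇒ total 44265
10–19: 47000 × 0.953 = 44791
20–29: 88500 × 0.956 = 84606
30–39: 46500 × 0.936 = 43524
40+: 68500 × 0.946 + 52000 × 0.455 = 64801 + 23660 = 88461
Giving 44265 / 44791 / 84606 / 43524 / 88461.
Period 2.
Births: 84606 × 0.51 = 43149 ; 43524 × 0.3 = 13057 ⇒ total 56206
10–19: 44265 × 0.953 = 42185
20–29: 44791 × 0.956 = 42820
30–39: 84606 × 0.936 = 79191
40+: 43524 × 0.946 + 88461 × 0.455 = 41174 + 40250 = 81424
Giving 56206 / 42185 / 42820 / 79191 / 81424.
Period 3.
Births: 42820 × 0.51 = 21838 ; 79191 × 0.3 = 23757 ⇒ total 45595
10–19: 56206 × 0.953 = 53564
20–29: 42185 × 0.956 = 40329
30–39: 42820 × 0.936 = 40080
40+: 79191 × 0.946 + 81424 × 0.455 = 74915 + 37048 = 111963
Giving 45595 / 53564 / 40329 / 40080 / 111963.
Period 4.
Births: 40329 × 0.51 = 20568 ; 40080 × 0.3 = 12024 ⇒ total 32592
10–19: 45595 × 0.953 = 43452
20–29: 53564 × 0.956 = 51207
30–39: 40329 × 0.936 = 37748
40+: 40080 × 0.946 + 111963 × 0.455 = 37916 + 50943 = 88859
Giving 32592 / 43452 / 51207 / 37748 / 88859.
Total: 302500 → 253858; change = -48642; percentage change = -16.1%

-16.1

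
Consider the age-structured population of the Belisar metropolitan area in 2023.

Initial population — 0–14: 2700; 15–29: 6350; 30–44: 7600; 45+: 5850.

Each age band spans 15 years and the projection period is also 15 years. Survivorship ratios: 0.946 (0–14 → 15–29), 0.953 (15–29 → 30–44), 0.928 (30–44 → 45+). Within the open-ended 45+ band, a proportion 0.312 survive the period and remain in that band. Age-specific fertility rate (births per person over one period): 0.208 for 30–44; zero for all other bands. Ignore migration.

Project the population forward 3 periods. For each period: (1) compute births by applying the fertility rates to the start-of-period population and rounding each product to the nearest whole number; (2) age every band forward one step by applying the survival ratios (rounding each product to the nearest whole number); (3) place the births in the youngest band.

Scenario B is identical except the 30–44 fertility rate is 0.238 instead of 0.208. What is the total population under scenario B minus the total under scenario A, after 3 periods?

449

Period 1.
Births: 7600 × 0.208 = 1581
15–29: 2700 × 0.946 = 2554
30–44: 6350 × 0.953 = 6052
45+: 7600 × 0.928 + 5850 × 0.312 = 7053 + 1825 = 8878
Population now: 0–14=1581, 15–29=2554, 30–44=6052, 45+=8878
Period 2.
Births: 6052 × 0.208 = 1259
15–29: 1581 × 0.946 = 1496
30–44: 2554 × 0.953 = 2434
45+: 6052 × 0.928 + 8878 × 0.312 = 5616 + 2770 = 8386
Population now: 0–14=1259, 15–29=1496, 30–44=2434, 45+=8386
Period 3.
Births: 2434 × 0.208 = 506
15–29: 1259 × 0.946 = 1191
30–44: 1496 × 0.953 = 1426
45+: 2434 × 0.928 + 8386 × 0.312 = 2259 + 2616 = 4875
Population now: 0–14=506, 15–29=1191, 30–44=1426, 45+=4875
Scenario A total after 3 periods: 7998
Scenario B projection —
Period 1.
Births: 7600 × 0.238 = 1809
15–29: 2700 × 0.946 = 2554
30–44: 6350 × 0.953 = 6052
45+: 7600 × 0.928 + 5850 × 0.312 = 7053 + 1825 = 8878
Population now: 0–14=1809, 15–29=2554, 30–44=6052, 45+=8878
Period 2.
Births: 6052 × 0.238 = 1440
15–29: 1809 × 0.946 = 1711
30–44: 2554 × 0.953 = 2434
45+: 6052 × 0.928 + 8878 × 0.312 = 5616 + 2770 = 8386
Population now: 0–14=1440, 15–29=1711, 30–44=2434, 45+=8386
Period 3.
Births: 2434 × 0.238 = 579
15–29: 1440 × 0.946 = 1362
30–44: 1711 × 0.953 = 1631
45+: 2434 × 0.928 + 8386 × 0.312 = 2259 + 2616 = 4875
Population now: 0–14=579, 15–29=1362, 30–44=1631, 45+=4875
Scenario B total after 3 periods: 8447
Difference B − A = 8447 − 7998 = 449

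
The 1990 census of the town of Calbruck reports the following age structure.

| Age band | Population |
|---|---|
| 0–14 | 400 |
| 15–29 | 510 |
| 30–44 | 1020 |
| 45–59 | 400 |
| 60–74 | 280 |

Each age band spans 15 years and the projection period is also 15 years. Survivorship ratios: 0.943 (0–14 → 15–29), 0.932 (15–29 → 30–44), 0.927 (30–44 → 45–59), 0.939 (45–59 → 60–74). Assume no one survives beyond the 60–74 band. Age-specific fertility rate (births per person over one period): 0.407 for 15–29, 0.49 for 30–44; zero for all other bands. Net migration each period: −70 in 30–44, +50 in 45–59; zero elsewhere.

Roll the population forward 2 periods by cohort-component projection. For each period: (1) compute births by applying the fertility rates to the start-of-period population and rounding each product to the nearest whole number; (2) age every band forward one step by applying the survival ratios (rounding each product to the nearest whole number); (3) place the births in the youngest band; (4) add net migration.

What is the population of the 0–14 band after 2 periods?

Let group 1 be 0–14 through group 5 = 60–74.
— Period 1 —
Births: 510 × 0.407 = 208 ; 1020 × 0.49 = 500 — total 708
Group 2: 400 × 0.943 = 377
Group 3: 510 × 0.932 = 475
Group 4: 1020 × 0.927 = 946
Group 5: 400 × 0.939 = 376
Net migration: Group 3 − 70 → 405; Group 4 + 50 → 996
Giving 708 / 377 / 405 / 996 / 376.
— Period 2 —
Births: 377 × 0.407 = 153 ; 405 × 0.49 = 198 — total 351
Group 2: 708 × 0.943 = 668
Group 3: 377 × 0.932 = 351
Group 4: 405 × 0.927 = 375
Group 5: 996 × 0.939 = 935
Net migration: Group 3 − 70 → 281; Group 4 + 50 → 425
Giving 351 / 668 / 281 / 425 / 935.

351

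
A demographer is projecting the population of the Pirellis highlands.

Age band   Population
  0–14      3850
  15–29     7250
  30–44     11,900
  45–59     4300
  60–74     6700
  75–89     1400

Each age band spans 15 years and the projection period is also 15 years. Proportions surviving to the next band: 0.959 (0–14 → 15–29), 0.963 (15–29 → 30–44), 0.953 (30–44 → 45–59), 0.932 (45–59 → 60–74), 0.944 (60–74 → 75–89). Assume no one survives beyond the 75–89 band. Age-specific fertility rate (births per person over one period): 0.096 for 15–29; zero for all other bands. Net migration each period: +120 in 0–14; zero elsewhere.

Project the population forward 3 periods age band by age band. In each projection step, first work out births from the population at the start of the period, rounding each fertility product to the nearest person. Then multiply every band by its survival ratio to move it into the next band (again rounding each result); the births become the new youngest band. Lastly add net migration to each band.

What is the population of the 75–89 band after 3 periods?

Period 1:
Births: 7250 × 0.096 = 696
15–29: 3850 × 0.959 = 3692
30–44: 7250 × 0.963 = 6982
45–59: 11900 × 0.953 = 11341
60–74: 4300 × 0.932 = 4008
75–89: 6700 × 0.944 = 6325
Net migration: 0–14 + 120 → 816
→ [816, 3692, 6982, 11341, 4008, 6325]
Period 2:
Births: 3692 × 0.096 = 354
15–29: 816 × 0.959 = 783
30–44: 3692 × 0.963 = 3555
45–59: 6982 × 0.953 = 6654
60–74: 11341 × 0.932 = 10570
75–89: 4008 × 0.944 = 3784
Net migration: 0–14 + 120 → 474
→ [474, 783, 3555, 6654, 10570, 3784]
Period 3:
Births: 783 × 0.096 = 75
15–29: 474 × 0.959 = 455
30–44: 783 × 0.963 = 754
45–59: 3555 × 0.953 = 3388
60–74: 6654 × 0.932 = 6202
75–89: 10570 × 0.944 = 9978
Net migration: 0–14 + 120 → 195
→ [195, 455, 754, 3388, 6202, 9978]

9978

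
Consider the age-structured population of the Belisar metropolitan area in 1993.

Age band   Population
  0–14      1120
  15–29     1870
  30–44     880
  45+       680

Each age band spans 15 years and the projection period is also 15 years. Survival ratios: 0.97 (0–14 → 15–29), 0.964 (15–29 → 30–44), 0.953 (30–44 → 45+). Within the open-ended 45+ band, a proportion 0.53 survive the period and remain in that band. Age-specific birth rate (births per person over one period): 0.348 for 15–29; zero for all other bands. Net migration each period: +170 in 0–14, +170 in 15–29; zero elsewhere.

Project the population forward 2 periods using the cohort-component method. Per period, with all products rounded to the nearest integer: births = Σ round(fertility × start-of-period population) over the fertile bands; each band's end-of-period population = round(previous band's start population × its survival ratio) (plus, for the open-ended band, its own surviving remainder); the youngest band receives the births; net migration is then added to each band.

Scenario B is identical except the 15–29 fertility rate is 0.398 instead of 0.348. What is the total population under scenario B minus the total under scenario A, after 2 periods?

154

Period 1.
Births: 1870 × 0.348 = 651
15–29: 1120 × 0.97 = 1086
30–44: 1870 × 0.964 = 1803
45+: 880 × 0.953 + 680 × 0.53 = 839 + 360 = 1199
Net migration: 0–14 + 170 → 821; 15–29 + 170 → 1256
End of period: [821, 1256, 1803, 1199]
Period 2.
Births: 1256 × 0.348 = 437
15–29: 821 × 0.97 = 796
30–44: 1256 × 0.964 = 1211
45+: 1803 × 0.953 + 1199 × 0.53 = 1718 + 635 = 2353
Net migration: 0–14 + 170 → 607; 15–29 + 170 → 966
End of period: [607, 966, 1211, 2353]
Scenario A total after 2 periods: 5137
Scenario B projection —
Period 1.
Births: 1870 × 0.398 = 744
15–29: 1120 × 0.97 = 1086
30–44: 1870 × 0.964 = 1803
45+: 880 × 0.953 + 680 × 0.53 = 839 + 360 = 1199
Net migration: 0–14 + 170 → 914; 15–29 + 170 → 1256
End of period: [914, 1256, 1803, 1199]
Period 2.
Births: 1256 × 0.398 = 500
15–29: 914 × 0.97 = 887
30–44: 1256 × 0.964 = 1211
45+: 1803 × 0.953 + 1199 × 0.53 = 1718 + 635 = 2353
Net migration: 0–14 + 170 → 670; 15–29 + 170 → 1057
End of period: [670, 1057, 1211, 2353]
Scenario B total after 2 periods: 5291
Difference B − A = 5291 − 5137 = 154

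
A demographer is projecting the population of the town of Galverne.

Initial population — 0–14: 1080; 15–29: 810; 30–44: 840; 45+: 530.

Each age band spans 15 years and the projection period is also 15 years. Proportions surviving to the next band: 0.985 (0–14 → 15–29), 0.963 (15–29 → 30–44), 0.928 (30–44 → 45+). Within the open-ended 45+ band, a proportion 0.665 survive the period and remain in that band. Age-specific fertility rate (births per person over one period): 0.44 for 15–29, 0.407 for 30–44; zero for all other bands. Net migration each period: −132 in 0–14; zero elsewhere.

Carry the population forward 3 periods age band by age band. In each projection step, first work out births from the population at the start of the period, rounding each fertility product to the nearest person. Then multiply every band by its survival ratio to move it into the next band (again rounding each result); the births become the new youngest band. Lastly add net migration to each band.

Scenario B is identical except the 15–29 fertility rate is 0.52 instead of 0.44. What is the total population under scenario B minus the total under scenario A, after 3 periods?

(Groups numbered youngest = 1 to oldest = 4.)
— Period 1 —
Births: 810 × 0.44 = 356  |  840 × 0.407 = 342 → 698
Group 2: 1080 × 0.985 = 1064
Group 3: 810 × 0.963 = 780
Group 4: 840 × 0.928 + 530 × 0.665 = 780 + 352 = 1132
Net migration: Group 1 − 132 → 566
Giving 566 / 1064 / 780 / 1132.
— Period 2 —
Births: 1064 × 0.44 = 468  |  780 × 0.407 = 317 → 785
Group 2: 566 × 0.985 = 558
Group 3: 1064 × 0.963 = 1025
Group 4: 780 × 0.928 + 1132 × 0.665 = 724 + 753 = 1477
Net migration: Group 1 − 132 → 653
Giving 653 / 558 / 1025 / 1477.
— Period 3 —
Births: 558 × 0.44 = 246  |  1025 × 0.407 = 417 → 663
Group 2: 653 × 0.985 = 643
Group 3: 558 × 0.963 = 537
Group 4: 1025 × 0.928 + 1477 × 0.665 = 951 + 982 = 1933
Net migration: Group 1 − 132 → 531
Giving 531 / 643 / 537 / 1933.
Scenario A total after 3 periods: 3644
Scenario B projection —
— Period 1 —
Births: 810 × 0.52 = 421  |  840 × 0.407 = 342 → 763
Group 2: 1080 × 0.985 = 1064
Group 3: 810 × 0.963 = 780
Group 4: 840 × 0.928 + 530 × 0.665 = 780 + 352 = 1132
Net migration: Group 1 − 132 → 631
Giving 631 / 1064 / 780 / 1132.
— Period 2 —
Births: 1064 × 0.52 = 553  |  780 × 0.407 = 317 → 870
Group 2: 631 × 0.985 = 622
Group 3: 1064 × 0.963 = 1025
Group 4: 780 × 0.928 + 1132 × 0.665 = 724 + 753 = 1477
Net migration: Group 1 − 132 → 738
Giving 738 / 622 / 1025 / 1477.
— Period 3 —
Births: 622 × 0.52 = 323  |  1025 × 0.407 = 417 → 740
Group 2: 738 × 0.985 = 727
Group 3: 622 × 0.963 = 599
Group 4: 1025 × 0.928 + 1477 × 0.665 = 951 + 982 = 1933
Net migration: Group 1 − 132 → 608
Giving 608 / 727 / 599 / 1933.
Scenario B total after 3 periods: 3867
Difference B − A = 3867 − 3644 = 223

223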